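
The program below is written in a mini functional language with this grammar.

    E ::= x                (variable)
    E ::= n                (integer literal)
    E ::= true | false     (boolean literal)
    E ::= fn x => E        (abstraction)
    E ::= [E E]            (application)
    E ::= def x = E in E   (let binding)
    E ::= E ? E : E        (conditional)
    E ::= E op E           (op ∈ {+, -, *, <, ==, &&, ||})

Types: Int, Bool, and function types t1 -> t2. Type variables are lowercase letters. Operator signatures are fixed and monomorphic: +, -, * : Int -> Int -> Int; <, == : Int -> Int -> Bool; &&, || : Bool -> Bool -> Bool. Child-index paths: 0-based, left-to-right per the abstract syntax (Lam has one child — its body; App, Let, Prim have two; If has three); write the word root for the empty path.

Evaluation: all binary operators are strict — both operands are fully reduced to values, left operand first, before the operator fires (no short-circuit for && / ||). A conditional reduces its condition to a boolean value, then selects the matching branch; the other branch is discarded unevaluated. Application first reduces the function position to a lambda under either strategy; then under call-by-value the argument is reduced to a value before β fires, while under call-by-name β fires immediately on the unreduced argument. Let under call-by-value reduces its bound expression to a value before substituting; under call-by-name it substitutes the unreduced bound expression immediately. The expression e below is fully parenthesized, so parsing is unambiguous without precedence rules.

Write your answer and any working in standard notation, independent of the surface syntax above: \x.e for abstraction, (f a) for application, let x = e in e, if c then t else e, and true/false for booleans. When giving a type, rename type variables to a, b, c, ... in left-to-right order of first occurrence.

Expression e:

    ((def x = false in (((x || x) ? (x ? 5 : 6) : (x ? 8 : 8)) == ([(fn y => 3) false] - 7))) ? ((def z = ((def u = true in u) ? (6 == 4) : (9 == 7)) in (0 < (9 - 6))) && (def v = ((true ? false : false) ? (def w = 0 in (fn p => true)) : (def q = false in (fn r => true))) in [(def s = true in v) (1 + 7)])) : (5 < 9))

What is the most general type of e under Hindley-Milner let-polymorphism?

Working:
let x : Bool
x : Bool
  unify Bool ~ Bool
x : Bool
  unify Bool ~ Bool
  unify Bool ~ Bool
x : Bool
  unify Bool ~ Bool
  unify Int ~ Int
x : Bool
  unify Bool ~ Bool
  unify Int ~ Int
  unify Int ~ Int
  unify Int ~ Int
\y._ : a -> Int
  unify a -> Int ~ Bool -> b
  unify a ~ Bool
  unify Int ~ b
_ _ : Int
  unify Int ~ Int
  unify Int ~ Int
  unify Int ~ Int
  unify Bool ~ Bool
let u : Bool
u : Bool
  unify Bool ~ Bool
  unify Int ~ Int
  unify Int ~ Int
  unify Int ~ Int
  unify Int ~ Int
  unify Bool ~ Bool
let z : Bool
  unify Int ~ Int
  unify Int ~ Int
  unify Int ~ Int
  unify Int ~ Int
  unify Bool ~ Bool
  unify Bool ~ Bool
  unify Bool ~ Bool
  unify Bool ~ Bool
let w : Int
\p._ : c -> Bool
let q : Bool
\r._ : d -> Bool
  unify c -> Bool ~ d -> Bool
  unify c ~ d
  unify Bool ~ Bool
let v : forall. d -> Bool
let s : Bool
v : e -> Bool
  unify Int ~ Int
  unify Int ~ Int
  unify e -> Bool ~ Int -> f
  unify e ~ Int
  unify Bool ~ f
_ _ : Bool
  unify Bool ~ Bool
  unify Int ~ Int
  unify Int ~ Int
  unify Bool ~ Bool

Answer: Bool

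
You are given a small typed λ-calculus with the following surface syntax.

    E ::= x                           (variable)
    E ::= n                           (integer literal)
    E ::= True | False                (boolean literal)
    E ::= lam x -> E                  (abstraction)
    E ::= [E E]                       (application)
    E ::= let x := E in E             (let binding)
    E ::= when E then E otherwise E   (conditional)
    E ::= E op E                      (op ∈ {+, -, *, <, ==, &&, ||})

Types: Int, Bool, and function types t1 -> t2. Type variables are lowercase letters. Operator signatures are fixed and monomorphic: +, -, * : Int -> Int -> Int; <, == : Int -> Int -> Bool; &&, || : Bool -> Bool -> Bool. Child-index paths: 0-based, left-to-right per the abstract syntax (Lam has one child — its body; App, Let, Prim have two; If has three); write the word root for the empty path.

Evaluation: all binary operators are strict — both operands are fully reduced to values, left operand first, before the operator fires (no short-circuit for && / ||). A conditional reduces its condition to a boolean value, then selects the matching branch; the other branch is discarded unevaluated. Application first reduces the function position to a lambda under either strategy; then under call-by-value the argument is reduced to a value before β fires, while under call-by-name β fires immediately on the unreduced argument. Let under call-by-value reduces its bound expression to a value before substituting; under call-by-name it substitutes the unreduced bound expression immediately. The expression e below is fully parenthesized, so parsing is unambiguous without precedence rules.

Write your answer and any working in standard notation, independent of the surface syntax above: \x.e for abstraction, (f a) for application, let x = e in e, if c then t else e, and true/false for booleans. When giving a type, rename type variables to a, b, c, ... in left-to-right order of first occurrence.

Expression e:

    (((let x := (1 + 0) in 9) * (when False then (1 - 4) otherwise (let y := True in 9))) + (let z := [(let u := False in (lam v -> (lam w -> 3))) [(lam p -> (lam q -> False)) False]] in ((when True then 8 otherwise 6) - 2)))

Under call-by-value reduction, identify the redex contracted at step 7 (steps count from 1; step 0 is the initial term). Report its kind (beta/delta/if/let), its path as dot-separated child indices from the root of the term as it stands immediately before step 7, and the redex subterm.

Working:
step 0: (((let x = (1 + 0) in 9) * (if false then (1 - 4) else (let y = true in 9))) + (let z = ((let u = false in (\v.(\w.3))) ((\p.(\q.false)) false)) in ((if true then 8 else 6) - 2)))
step 1: [delta@0.0.0] (((let x = 1 in 9) * (if false then (1 - 4) else (let y = true in 9))) + (let z = ((let u = false in (\v.(\w.3))) ((\p.(\q.false)) false)) in ((if true then 8 else 6) - 2)))
step 2: [let@0.0] ((9 * (if false then (1 - 4) else (let y = true in 9))) + (let z = ((let u = false in (\v.(\w.3))) ((\p.(\q.false)) false)) in ((if true then 8 else 6) - 2)))
step 3: [if@0.1] ((9 * (let y = true in 9)) + (let z = ((let u = false in (\v.(\w.3))) ((\p.(\q.false)) false)) in ((if true then 8 else 6) - 2)))
step 4: [let@0.1] ((9 * 9) + (let z = ((let u = false in (\v.(\w.3))) ((\p.(\q.false)) false)) in ((if true then 8 else 6) - 2)))
step 5: [delta@0] (81 + (let z = ((let u = false in (\v.(\w.3))) ((\p.(\q.false)) false)) in ((if true then 8 else 6) - 2)))
step 6: [let@1.0.0] (81 + (let z = ((\v.(\w.3)) ((\p.(\q.false)) false)) in ((if true then 8 else 6) - 2)))
step 7: [beta@1.0.1] (81 + (let z = ((\v.(\w.3)) (\q.false)) in ((if true then 8 else 6) - 2)))

Answer: beta at 1.0.1 : ((\p.(\q.false)) false)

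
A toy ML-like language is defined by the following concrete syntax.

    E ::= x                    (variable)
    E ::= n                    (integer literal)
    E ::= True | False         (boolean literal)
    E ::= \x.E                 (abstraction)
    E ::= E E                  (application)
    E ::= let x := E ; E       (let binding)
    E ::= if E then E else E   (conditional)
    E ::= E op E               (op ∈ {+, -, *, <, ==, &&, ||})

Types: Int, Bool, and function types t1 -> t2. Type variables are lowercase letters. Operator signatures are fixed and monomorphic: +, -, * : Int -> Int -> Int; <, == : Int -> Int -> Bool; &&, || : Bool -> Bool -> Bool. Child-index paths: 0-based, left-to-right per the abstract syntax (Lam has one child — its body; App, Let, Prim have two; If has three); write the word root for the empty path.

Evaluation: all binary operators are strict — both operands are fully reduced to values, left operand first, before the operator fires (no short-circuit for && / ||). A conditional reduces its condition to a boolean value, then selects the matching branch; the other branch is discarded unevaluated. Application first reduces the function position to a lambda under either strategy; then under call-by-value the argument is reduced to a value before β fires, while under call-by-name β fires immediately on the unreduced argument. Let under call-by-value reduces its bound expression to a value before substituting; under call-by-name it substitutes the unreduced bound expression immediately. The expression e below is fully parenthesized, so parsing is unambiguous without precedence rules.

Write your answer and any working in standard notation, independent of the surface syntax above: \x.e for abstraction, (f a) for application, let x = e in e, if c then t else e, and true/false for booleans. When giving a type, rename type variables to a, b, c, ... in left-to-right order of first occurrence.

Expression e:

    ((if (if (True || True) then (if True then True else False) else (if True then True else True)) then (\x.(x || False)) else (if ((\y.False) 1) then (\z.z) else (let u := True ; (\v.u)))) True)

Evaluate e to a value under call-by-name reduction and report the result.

Derivation:
step 0: ((if (if (true || true) then (if true then true else false) else (if true then true else true)) then (\x.(x || false)) else (if ((\y.false) 1) then (\z.z) else (let u = true in (\v.u)))) true)
step 1: [delta@0.0.0] ((if (if true then (if true then true else false) else (if true then true else true)) then (\x.(x || false)) else (if ((\y.false) 1) then (\z.z) else (let u = true in (\v.u)))) true)
step 2: [if@0.0] ((if (if true then true else false) then (\x.(x || false)) else (if ((\y.false) 1) then (\z.z) else (let u = true in (\v.u)))) true)
step 3: [if@0.0] ((if true then (\x.(x || false)) else (if ((\y.false) 1) then (\z.z) else (let u = true in (\v.u)))) true)
step 4: [if@0] ((\x.(x || false)) true)
step 5: [beta@root] (true || false)
step 6: [delta@root] true

Answer: true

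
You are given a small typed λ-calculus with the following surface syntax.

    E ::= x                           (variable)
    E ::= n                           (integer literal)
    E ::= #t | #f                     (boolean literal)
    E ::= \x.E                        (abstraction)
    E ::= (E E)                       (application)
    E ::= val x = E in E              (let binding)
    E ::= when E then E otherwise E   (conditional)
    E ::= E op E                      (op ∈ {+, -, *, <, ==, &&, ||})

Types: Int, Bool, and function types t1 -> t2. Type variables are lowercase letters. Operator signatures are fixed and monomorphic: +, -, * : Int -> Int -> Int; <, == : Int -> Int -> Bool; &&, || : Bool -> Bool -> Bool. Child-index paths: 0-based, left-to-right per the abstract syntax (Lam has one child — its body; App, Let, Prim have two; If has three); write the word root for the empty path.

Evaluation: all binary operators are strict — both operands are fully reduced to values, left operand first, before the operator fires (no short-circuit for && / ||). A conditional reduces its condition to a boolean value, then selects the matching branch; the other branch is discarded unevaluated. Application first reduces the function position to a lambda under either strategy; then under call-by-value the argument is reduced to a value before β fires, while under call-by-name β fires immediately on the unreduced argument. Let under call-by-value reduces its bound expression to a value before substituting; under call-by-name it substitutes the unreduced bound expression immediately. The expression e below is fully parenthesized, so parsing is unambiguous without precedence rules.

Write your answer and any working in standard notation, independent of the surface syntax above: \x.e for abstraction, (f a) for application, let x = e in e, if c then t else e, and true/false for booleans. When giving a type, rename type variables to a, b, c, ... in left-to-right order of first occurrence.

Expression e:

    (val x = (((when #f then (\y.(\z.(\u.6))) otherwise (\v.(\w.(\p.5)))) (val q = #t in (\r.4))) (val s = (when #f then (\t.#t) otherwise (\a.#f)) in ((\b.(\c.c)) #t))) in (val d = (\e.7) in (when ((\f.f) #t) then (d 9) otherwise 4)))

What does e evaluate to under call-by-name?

Answer: 7

Working:
step 0: (let x = (((if false then (\y.(\z.(\u.6))) else (\v.(\w.(\p.5)))) (let q = true in (\r.4))) (let s = (if false then (\t.true) else (\a.false)) in ((\b.(\c.c)) true))) in (let d = (\e.7) in (if ((\f.f) true) then (d 9) else 4)))
step 1: [let@root] (let d = (\e.7) in (if ((\f.f) true) then (d 9) else 4))
step 2: [let@root] (if ((\f.f) true) then ((\e.7) 9) else 4)
step 3: [beta@0] (if true then ((\e.7) 9) else 4)
step 4: [if@root] ((\e.7) 9)
step 5: [beta@root] 7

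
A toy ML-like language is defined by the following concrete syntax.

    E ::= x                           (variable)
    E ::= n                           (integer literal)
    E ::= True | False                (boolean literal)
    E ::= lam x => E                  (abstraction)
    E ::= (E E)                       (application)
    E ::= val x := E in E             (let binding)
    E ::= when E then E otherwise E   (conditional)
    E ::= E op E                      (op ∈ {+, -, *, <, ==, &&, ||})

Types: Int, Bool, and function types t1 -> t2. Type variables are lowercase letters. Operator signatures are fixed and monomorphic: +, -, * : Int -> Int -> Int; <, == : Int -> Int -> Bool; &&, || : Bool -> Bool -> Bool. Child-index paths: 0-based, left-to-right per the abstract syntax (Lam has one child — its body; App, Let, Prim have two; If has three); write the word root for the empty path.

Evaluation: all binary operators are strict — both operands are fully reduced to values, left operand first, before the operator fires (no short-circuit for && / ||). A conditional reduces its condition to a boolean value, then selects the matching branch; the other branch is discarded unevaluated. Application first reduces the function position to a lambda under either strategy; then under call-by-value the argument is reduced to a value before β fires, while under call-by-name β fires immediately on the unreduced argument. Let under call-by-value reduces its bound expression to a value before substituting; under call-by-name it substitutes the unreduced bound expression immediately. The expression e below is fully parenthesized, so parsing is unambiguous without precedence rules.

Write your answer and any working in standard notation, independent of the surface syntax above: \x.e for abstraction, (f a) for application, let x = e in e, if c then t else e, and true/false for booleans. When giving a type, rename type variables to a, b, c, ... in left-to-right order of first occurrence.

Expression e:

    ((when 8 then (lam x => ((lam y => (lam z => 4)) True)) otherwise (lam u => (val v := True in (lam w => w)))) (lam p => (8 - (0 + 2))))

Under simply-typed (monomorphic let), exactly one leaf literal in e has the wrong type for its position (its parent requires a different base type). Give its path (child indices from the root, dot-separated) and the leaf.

Derivation:
  unify Int ~ Bool
  FAIL: mismatch Int ~ Bool

Answer: 0.0 : 8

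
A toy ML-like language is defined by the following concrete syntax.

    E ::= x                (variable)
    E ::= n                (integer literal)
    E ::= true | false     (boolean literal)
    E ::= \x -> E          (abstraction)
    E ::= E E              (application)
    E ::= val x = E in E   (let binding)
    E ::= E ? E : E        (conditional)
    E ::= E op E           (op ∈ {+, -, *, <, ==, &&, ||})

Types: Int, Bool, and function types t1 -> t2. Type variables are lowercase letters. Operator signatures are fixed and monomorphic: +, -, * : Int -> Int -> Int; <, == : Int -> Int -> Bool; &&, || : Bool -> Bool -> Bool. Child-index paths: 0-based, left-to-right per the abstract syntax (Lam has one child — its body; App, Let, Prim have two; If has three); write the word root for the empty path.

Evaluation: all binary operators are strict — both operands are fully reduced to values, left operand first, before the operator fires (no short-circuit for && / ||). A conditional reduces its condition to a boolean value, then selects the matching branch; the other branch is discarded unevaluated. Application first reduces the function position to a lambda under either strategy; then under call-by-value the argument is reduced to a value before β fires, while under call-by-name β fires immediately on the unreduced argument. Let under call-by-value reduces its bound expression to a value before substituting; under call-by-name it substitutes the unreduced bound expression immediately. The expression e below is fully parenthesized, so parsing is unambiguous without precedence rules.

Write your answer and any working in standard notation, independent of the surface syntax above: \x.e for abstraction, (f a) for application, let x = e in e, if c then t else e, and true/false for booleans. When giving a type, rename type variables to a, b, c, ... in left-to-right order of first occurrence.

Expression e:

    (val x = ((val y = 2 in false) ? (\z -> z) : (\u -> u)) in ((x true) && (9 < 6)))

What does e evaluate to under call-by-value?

Answer: false

Working:
step 0: (let x = (if (let y = 2 in false) then (\z.z) else (\u.u)) in ((x true) && (9 < 6)))
step 1: [let@0.0] (let x = (if false then (\z.z) else (\u.u)) in ((x true) && (9 < 6)))
step 2: [if@0] (let x = (\u.u) in ((x true) && (9 < 6)))
step 3: [let@root] (((\u.u) true) && (9 < 6))
step 4: [beta@0] (true && (9 < 6))
step 5: [delta@1] (true && false)
step 6: [delta@root] false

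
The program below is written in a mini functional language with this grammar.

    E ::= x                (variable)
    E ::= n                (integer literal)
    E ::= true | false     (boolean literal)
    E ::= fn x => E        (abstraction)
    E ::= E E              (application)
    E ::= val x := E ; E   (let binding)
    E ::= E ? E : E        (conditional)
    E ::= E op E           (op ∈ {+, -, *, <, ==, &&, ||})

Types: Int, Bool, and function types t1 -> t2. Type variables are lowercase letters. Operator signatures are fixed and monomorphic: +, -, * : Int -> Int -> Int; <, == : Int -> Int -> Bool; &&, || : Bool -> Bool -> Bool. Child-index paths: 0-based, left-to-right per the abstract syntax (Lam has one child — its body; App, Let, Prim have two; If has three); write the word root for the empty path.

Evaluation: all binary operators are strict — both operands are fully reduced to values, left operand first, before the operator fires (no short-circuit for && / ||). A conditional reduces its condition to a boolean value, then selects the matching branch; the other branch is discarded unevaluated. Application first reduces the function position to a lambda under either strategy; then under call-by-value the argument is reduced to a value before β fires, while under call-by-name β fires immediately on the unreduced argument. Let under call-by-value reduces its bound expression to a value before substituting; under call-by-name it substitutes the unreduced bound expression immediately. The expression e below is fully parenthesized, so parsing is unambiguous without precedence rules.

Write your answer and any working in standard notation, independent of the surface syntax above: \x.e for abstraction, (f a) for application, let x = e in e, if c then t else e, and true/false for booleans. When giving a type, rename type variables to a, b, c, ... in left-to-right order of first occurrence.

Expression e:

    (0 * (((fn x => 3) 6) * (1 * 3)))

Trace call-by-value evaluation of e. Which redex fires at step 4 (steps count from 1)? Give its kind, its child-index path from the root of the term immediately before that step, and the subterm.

Answer: delta at root : (0 * 9)

Derivation:
step 0: (0 * (((\x.3) 6) * (1 * 3)))
step 1: [beta@1.0] (0 * (3 * (1 * 3)))
step 2: [delta@1.1] (0 * (3 * 3))
step 3: [delta@1] (0 * 9)
step 4: [delta@root] 0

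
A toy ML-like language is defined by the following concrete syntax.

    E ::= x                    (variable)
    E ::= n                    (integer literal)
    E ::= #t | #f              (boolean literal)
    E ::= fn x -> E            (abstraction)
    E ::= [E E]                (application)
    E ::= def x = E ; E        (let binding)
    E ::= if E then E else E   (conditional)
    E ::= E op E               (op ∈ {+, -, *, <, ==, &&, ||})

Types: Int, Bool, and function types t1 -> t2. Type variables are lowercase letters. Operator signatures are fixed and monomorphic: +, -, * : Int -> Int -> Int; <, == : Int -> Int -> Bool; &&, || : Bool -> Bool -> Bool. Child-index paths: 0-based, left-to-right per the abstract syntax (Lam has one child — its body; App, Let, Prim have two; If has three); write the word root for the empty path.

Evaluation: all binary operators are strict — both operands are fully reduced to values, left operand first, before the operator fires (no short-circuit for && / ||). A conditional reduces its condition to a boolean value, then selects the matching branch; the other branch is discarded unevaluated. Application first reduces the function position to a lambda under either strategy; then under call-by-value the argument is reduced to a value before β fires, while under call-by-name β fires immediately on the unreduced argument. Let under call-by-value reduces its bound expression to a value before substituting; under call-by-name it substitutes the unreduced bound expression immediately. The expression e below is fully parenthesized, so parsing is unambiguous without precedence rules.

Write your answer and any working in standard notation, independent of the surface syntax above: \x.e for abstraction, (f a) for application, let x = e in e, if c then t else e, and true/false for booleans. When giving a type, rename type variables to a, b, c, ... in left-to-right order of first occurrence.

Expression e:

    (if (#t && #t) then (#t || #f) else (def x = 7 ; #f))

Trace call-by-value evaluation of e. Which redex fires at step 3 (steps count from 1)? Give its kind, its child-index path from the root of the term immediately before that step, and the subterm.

Answer: delta at root : (true || false)

Working:
step 0: (if (true && true) then (true || false) else (let x = 7 in false))
step 1: [delta@0] (if true then (true || false) else (let x = 7 in false))
step 2: [if@root] (true || false)
step 3: [delta@root] true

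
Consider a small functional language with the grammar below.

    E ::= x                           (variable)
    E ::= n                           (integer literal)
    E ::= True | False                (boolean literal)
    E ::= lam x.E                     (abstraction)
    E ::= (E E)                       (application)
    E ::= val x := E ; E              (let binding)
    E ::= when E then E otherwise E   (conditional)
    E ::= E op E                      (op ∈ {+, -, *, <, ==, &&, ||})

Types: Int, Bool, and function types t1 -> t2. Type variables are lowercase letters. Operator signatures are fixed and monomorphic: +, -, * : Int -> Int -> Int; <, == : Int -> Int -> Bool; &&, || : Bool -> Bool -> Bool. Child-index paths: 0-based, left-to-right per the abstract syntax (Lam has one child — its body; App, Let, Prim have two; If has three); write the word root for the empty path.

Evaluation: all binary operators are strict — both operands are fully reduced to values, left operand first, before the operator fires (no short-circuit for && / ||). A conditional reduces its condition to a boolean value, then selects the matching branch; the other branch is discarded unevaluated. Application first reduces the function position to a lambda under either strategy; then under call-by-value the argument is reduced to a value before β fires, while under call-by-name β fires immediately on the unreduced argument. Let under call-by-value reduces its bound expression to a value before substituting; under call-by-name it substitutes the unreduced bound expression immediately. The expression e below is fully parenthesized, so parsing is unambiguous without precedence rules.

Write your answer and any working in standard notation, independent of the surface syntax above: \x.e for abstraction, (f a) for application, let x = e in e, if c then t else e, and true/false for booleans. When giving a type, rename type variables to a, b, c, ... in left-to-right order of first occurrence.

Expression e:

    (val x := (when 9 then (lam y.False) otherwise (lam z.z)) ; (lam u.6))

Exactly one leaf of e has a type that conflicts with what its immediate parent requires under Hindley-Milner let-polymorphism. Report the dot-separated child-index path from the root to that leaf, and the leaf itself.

Working:
  unify Int ~ Bool
  FAIL: mismatch Int ~ Bool

Answer: 0.0 : 9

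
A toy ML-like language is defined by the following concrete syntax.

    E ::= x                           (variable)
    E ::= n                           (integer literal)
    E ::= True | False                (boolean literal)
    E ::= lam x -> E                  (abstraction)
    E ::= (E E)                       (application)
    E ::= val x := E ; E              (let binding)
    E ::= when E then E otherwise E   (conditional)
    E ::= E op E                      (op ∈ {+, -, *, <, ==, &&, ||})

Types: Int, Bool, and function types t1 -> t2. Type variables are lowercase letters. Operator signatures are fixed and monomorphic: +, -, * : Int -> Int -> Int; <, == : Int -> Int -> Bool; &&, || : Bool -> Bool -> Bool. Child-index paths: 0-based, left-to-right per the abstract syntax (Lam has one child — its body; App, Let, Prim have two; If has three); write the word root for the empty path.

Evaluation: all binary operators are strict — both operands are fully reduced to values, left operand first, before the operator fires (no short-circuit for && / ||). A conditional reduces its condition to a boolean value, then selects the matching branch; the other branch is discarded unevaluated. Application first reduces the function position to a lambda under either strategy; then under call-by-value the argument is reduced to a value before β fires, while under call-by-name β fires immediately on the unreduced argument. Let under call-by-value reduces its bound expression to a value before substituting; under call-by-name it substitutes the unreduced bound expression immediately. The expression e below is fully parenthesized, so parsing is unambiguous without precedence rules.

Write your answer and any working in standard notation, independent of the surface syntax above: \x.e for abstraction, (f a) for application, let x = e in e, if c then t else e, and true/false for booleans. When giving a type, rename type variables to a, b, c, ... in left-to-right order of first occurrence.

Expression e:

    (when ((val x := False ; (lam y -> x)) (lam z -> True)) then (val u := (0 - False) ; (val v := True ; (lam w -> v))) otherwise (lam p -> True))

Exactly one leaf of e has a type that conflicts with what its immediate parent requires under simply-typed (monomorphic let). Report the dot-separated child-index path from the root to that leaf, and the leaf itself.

Derivation:
let x : Bool
x : Bool
\y._ : a -> Bool
\z._ : b -> Bool
  unify a -> Bool ~ (b -> Bool) -> c
  unify a ~ b -> Bool
  unify Bool ~ c
_ _ : Bool
  unify Bool ~ Bool
  unify Int ~ Int
  unify Bool ~ Int
  FAIL: mismatch Bool ~ Int

Answer: 1.0.1 : false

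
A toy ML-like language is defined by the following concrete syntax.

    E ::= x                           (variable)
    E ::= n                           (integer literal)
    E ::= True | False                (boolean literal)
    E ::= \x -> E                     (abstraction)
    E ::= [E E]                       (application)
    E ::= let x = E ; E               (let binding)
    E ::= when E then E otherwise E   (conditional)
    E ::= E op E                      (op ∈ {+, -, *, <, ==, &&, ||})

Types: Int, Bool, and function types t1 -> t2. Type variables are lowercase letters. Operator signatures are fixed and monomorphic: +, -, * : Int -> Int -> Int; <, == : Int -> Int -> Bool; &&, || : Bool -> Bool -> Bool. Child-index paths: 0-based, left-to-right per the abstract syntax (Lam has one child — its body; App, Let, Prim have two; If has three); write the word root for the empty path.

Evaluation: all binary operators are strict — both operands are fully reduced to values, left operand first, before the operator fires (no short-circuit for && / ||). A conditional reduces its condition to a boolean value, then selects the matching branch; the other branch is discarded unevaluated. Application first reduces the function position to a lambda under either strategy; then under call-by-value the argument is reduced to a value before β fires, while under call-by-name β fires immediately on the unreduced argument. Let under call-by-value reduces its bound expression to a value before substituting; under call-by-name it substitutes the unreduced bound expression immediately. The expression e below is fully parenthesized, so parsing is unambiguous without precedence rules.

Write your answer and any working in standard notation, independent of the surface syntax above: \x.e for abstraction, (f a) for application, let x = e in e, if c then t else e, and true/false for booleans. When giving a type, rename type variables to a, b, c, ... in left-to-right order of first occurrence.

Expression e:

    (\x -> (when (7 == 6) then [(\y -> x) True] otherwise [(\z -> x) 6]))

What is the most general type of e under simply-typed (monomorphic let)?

Answer: a -> a

Working:
  unify Int ~ Int
  unify Int ~ Int
  unify Bool ~ Bool
x : a
\y._ : b -> a
  unify b -> a ~ Bool -> c
  unify b ~ Bool
  unify a ~ c
_ _ : c
x : c
\z._ : d -> c
  unify d -> c ~ Int -> e
  unify d ~ Int
  unify c ~ e
_ _ : e
  unify e ~ e
\x._ : e -> e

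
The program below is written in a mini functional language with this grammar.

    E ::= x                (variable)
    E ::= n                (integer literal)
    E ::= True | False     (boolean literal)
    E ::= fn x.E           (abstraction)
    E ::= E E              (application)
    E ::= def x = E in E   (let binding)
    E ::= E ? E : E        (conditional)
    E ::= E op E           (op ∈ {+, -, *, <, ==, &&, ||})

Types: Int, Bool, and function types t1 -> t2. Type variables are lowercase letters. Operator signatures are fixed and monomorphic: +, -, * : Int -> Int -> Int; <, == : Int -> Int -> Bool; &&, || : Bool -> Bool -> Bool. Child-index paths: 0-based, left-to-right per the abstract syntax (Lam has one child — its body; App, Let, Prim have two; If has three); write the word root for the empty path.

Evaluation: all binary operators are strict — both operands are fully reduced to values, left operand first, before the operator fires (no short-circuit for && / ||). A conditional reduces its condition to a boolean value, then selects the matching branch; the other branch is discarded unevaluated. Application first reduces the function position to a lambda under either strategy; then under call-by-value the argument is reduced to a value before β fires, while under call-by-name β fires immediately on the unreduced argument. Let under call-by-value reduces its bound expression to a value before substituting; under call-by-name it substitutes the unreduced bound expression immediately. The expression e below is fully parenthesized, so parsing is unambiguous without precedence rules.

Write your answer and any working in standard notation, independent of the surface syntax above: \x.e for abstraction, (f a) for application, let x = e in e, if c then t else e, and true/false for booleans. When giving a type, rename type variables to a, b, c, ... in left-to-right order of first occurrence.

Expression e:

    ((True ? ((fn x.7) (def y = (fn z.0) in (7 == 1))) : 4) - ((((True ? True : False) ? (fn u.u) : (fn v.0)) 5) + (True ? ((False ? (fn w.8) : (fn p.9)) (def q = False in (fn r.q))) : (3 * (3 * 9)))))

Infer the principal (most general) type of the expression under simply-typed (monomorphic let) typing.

Trace:
  unify Bool ~ Bool
\x._ : a -> Int
\z._ : b -> Int
let y : b -> Int
  unify Int ~ Int
  unify Int ~ Int
  unify a -> Int ~ Bool -> c
  unify a ~ Bool
  unify Int ~ c
_ _ : Int
  unify Int ~ Int
  unify Int ~ Int
  unify Bool ~ Bool
  unify Bool ~ Bool
  unify Bool ~ Bool
u : d
\u._ : d -> d
\v._ : e -> Int
  unify d -> d ~ e -> Int
  unify d ~ e
  unify e ~ Int
  unify Int -> Int ~ Int -> f
  unify Int ~ Int
  unify Int ~ f
_ _ : Int
  unify Int ~ Int
  unify Bool ~ Bool
  unify Bool ~ Bool
\w._ : g -> Int
\p._ : h -> Int
  unify g -> Int ~ h -> Int
  unify g ~ h
  unify Int ~ Int
let q : Bool
q : Bool
\r._ : i -> Bool
  unify h -> Int ~ (i -> Bool) -> j
  unify h ~ i -> Bool
  unify Int ~ j
_ _ : Int
  unify Int ~ Int
  unify Int ~ Int
  unify Int ~ Int
  unify Int ~ Int
  unify Int ~ Int
  unify Int ~ Int
  unify Int ~ Int

Answer: Int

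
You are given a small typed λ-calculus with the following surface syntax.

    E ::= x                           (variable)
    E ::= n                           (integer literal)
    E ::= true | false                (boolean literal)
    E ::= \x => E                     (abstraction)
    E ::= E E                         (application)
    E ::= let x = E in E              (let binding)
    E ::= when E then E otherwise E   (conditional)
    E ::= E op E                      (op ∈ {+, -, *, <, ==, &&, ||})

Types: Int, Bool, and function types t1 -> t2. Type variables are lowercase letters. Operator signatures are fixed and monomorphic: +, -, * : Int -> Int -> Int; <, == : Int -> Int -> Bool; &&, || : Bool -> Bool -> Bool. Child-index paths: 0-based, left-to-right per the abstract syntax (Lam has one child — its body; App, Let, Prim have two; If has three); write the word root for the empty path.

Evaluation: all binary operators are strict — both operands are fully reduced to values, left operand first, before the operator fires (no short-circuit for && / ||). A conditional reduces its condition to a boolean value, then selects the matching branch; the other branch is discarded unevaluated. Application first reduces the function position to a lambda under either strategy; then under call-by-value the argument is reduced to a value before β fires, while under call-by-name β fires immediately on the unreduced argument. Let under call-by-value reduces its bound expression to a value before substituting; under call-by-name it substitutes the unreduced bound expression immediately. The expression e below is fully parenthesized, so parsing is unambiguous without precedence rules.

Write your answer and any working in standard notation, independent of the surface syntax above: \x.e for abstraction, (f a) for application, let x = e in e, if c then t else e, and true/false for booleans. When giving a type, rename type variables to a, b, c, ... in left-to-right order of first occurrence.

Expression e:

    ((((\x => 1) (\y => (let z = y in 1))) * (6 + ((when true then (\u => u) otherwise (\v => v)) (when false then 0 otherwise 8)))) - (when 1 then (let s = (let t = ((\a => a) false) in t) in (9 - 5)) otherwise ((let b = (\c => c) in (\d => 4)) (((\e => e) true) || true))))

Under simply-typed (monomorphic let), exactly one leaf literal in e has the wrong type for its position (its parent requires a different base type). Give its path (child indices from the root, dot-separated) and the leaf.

Answer: 1.0 : 1

Derivation:
\x._ : a -> Int
y : b
let z : b
\y._ : b -> Int
  unify a -> Int ~ (b -> Int) -> c
  unify a ~ b -> Int
  unify Int ~ c
_ _ : Int
  unify Int ~ Int
  unify Int ~ Int
  unify Bool ~ Bool
u : d
\u._ : d -> d
v : e
\v._ : e -> e
  unify d -> d ~ e -> e
  unify d ~ e
  unify e ~ e
  unify Bool ~ Bool
  unify Int ~ Int
  unify e -> e ~ Int -> f
  unify e ~ Int
  unify Int ~ f
_ _ : Int
  unify Int ~ Int
  unify Int ~ Int
  unify Int ~ Int
  unify Int ~ Bool
  FAIL: mismatch Int ~ Bool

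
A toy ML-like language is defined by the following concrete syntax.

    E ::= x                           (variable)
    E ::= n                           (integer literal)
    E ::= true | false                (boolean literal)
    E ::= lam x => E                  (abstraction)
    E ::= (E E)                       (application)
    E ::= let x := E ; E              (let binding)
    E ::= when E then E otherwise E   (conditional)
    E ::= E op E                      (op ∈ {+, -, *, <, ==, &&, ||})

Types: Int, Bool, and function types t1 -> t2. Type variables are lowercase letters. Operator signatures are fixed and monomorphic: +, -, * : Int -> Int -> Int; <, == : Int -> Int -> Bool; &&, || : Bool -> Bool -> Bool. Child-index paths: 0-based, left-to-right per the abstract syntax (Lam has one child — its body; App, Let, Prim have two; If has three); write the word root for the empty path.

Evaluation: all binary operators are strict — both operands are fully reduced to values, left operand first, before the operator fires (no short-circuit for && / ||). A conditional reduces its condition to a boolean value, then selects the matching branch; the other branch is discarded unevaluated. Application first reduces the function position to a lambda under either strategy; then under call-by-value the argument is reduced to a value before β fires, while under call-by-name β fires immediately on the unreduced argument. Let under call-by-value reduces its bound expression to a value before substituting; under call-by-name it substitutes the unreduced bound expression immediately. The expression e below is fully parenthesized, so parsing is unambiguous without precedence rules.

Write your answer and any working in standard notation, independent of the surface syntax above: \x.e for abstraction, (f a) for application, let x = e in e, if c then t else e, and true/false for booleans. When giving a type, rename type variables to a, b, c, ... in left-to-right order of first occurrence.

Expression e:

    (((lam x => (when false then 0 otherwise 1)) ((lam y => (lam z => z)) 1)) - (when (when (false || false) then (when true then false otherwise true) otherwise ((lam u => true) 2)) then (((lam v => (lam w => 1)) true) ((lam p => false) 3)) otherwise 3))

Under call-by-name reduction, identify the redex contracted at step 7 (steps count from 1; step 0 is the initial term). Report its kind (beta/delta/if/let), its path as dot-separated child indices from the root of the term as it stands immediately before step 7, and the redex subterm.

Working:
step 0: (((\x.(if false then 0 else 1)) ((\y.(\z.z)) 1)) - (if (if (false || false) then (if true then false else true) else ((\u.true) 2)) then (((\v.(\w.1)) true) ((\p.false) 3)) else 3))
step 1: [beta@0] ((if false then 0 else 1) - (if (if (false || false) then (if true then false else true) else ((\u.true) 2)) then (((\v.(\w.1)) true) ((\p.false) 3)) else 3))
step 2: [if@0] (1 - (if (if (false || false) then (if true then false else true) else ((\u.true) 2)) then (((\v.(\w.1)) true) ((\p.false) 3)) else 3))
step 3: [delta@1.0.0] (1 - (if (if false then (if true then false else true) else ((\u.true) 2)) then (((\v.(\w.1)) true) ((\p.false) 3)) else 3))
step 4: [if@1.0] (1 - (if ((\u.true) 2) then (((\v.(\w.1)) true) ((\p.false) 3)) else 3))
step 5: [beta@1.0] (1 - (if true then (((\v.(\w.1)) true) ((\p.false) 3)) else 3))
step 6: [if@1] (1 - (((\v.(\w.1)) true) ((\p.false) 3)))
step 7: [beta@1.0] (1 - ((\w.1) ((\p.false) 3)))

Answer: beta at 1.0 : ((\v.(\w.1)) true)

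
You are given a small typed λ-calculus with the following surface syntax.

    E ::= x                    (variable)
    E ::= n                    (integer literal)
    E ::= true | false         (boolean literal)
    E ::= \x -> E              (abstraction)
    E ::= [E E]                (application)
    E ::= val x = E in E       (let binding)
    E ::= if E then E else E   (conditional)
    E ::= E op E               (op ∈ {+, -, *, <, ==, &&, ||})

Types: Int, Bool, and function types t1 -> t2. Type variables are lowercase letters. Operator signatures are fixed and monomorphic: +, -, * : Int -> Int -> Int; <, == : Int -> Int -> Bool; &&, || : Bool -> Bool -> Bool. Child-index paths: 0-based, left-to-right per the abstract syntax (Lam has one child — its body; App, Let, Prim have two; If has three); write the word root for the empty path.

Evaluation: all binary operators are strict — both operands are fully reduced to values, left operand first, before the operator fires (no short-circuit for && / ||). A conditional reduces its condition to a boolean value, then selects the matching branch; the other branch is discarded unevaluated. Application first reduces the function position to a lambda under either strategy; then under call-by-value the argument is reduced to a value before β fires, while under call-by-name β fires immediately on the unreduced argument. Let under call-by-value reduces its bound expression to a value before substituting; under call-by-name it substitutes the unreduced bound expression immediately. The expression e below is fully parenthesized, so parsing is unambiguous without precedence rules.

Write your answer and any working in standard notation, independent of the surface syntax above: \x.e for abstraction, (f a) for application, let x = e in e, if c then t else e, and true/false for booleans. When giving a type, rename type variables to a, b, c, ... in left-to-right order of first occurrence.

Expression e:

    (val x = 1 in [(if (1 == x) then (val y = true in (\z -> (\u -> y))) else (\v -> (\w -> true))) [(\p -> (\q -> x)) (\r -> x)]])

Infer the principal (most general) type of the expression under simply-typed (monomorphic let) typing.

Derivation:
let x : Int
  unify Int ~ Int
x : Int
  unify Int ~ Int
  unify Bool ~ Bool
let y : Bool
y : Bool
\u._ : b -> Bool
\z._ : a -> b -> Bool
\w._ : d -> Bool
\v._ : c -> d -> Bool
  unify a -> b -> Bool ~ c -> d -> Bool
  unify a ~ c
  unify b -> Bool ~ d -> Bool
  unify b ~ d
  unify Bool ~ Bool
x : Int
\q._ : f -> Int
\p._ : e -> f -> Int
x : Int
\r._ : g -> Int
  unify e -> f -> Int ~ (g -> Int) -> h
  unify e ~ g -> Int
  unify f -> Int ~ h
_ _ : f -> Int
  unify c -> d -> Bool ~ (f -> Int) -> i
  unify c ~ f -> Int
  unify d -> Bool ~ i
_ _ : d -> Bool

Answer: a -> Bool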